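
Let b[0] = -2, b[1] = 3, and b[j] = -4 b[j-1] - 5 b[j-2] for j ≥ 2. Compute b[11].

11753

b[2] = -4·3 - 5·(-2) = -2
b[3] = -4·(-2) - 5·3 = -7
b[4] = -4·(-7) - 5·(-2) = 38
b[5] = -4·38 - 5·(-7) = -117
b[6] = -4·(-117) - 5·38 = 278
b[7] = -4·278 - 5·(-117) = -527
b[8] = -4·(-527) - 5·278 = 718
b[9] = -4·718 - 5·(-527) = -237
b[10] = -4·(-237) - 5·718 = -2642
b[11] = -4·(-2642) - 5·(-237) = 11753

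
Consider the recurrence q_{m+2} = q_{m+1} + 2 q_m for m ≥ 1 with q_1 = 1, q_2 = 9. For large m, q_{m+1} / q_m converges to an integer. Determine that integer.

The characteristic equation is r^2 - r - 2 = 0, which factors as (r - 2)(r + 1) = 0.
So the roots are 2 and -1. Since |2| > |-1| and the coefficient of 2^m is non-zero, the ratio tends to 2.

2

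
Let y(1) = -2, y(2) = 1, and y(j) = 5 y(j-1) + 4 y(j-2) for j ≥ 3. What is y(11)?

y(3) = 5·1 + 4·(-2) = -3
y(4) = 5·(-3) + 4·1 = -11
y(5) = 5·(-11) + 4·(-3) = -67
y(6) = 5·(-67) + 4·(-11) = -379
y(7) = 5·(-379) + 4·(-67) = -2163
y(8) = 5·(-2163) + 4·(-379) = -12331
y(9) = 5·(-12331) + 4·(-2163) = -70307
y(10) = 5·(-70307) + 4·(-12331) = -400859
y(11) = 5·(-400859) + 4·(-70307) = -2285523

-2285523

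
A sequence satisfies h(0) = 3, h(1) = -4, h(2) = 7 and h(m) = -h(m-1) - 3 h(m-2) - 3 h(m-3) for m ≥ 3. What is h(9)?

-4

h(3) = -7 - 3(-4) - 3(3) = -4
h(4) = -(-4) - 3(7) - 3(-4) = -5
h(5) = -(-5) - 3(-4) - 3(7) = -4
h(6) = -(-4) - 3(-5) - 3(-4) = 31
h(7) = -31 - 3(-4) - 3(-5) = -4
h(8) = -(-4) - 3(31) - 3(-4) = -77
h(9) = -(-77) - 3(-4) - 3(31) = -4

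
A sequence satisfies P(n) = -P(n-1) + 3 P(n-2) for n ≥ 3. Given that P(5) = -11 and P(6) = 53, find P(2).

5

Rearranging, P(n-2) = (P(n) + P(n-1)) / 3.
P(4) = (53 + (-11)) / 3 = 42/3 = 14
P(3) = (-11 + 14) / 3 = 3/3 = 1
P(2) = (14 + 1) / 3 = 15/3 = 5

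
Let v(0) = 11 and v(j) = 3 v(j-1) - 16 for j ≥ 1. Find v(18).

1162261475

The fixed point is -16/(1 - 3) = 8, so v(j) - 8 = 3(v(j-1) - 8).
Hence v(j) = 3·3^j + 8.
v(18) = 3·3^{18} + 8 = 3·387420489 + 8 = 1162261475.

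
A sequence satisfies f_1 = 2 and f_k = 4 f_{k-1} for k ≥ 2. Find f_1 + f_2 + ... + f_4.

170

f_2 = 4·2 = 8
f_3 = 4·8 = 32
f_4 = 4·32 = 128
Sum = 2 + 8 + 32 + 128 = 170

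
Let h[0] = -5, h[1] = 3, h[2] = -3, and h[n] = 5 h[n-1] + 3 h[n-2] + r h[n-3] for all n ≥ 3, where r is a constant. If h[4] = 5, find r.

-2

h[3] = -6 - 5r
h[4] = -39 - 22r
So -39 - 22r = 5, giving r = -2.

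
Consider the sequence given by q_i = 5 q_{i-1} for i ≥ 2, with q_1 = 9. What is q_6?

28125

q_2 = 5·9 = 45
q_3 = 5·45 = 225
q_4 = 5·225 = 1125
q_5 = 5·1125 = 5625
q_6 = 5·5625 = 28125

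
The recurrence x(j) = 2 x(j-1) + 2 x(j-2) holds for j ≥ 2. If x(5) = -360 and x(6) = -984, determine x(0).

-3

Rearranging, x(j-2) = (x(j) - 2 x(j-1)) / 2.
x(4) = (-984 - 2(-360)) / 2 = -264/2 = -132
x(3) = (-360 - 2(-132)) / 2 = -96/2 = -48
x(2) = (-132 - 2(-48)) / 2 = -36/2 = -18
x(1) = (-48 - 2(-18)) / 2 = -12/2 = -6
x(0) = (-18 - 2(-6)) / 2 = -6/2 = -3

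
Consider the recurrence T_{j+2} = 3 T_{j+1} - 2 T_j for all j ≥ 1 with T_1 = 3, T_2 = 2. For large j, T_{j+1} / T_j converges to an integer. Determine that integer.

The characteristic equation is r^2 - 3r + 2 = 0, which factors as (r - 2)(r - 1) = 0.
So the roots are 2 and 1. Since |2| > |1| and the coefficient of 2^j is non-zero, the ratio tends to 2.

2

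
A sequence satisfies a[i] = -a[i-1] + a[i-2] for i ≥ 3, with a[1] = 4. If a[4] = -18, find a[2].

-7

Let a[2] = x.
a[3] = 4 - x
a[4] = -4 + 2x
So -4 + 2x = -18, giving x = -7.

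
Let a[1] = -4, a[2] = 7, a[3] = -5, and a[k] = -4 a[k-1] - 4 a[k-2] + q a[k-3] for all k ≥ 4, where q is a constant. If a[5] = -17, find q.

a[4] = -8 - 4q
a[5] = 52 + 23q
So 52 + 23q = -17, giving q = -3.

-3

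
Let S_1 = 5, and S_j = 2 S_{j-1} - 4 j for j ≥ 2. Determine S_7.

-412

S_2 = 2·5 - 8 = 2
S_3 = 2·2 - 12 = -8
S_4 = 2·(-8) - 16 = -32
S_5 = 2·(-32) - 20 = -84
S_6 = 2·(-84) - 24 = -192
S_7 = 2·(-192) - 28 = -412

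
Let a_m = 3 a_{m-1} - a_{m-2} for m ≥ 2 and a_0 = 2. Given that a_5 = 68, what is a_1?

Let a_1 = y.
a_2 = -2 + 3y
a_3 = -6 + 8y
a_4 = -16 + 21y
a_5 = -42 + 55y
So -42 + 55y = 68, giving y = 2.

2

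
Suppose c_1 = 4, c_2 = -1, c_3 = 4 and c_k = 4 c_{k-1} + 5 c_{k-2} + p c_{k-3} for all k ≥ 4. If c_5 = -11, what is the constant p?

c_4 = 11 + 4p
c_5 = 64 + 15p
So 64 + 15p = -11, giving p = -5.

-5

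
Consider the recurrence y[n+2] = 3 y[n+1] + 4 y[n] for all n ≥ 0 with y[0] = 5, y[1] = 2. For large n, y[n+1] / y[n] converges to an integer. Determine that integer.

The characteristic equation is r^2 - 3r - 4 = 0, which factors as (r - 4)(r + 1) = 0.
So the roots are 4 and -1. Since |4| > |-1| and the coefficient of 4^n is non-zero, the ratio tends to 4.

4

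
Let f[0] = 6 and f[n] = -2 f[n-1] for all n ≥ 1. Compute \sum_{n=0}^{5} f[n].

-126

f[1] = -2*6 = -12
f[2] = -2*(-12) = 24
f[3] = -2*24 = -48
f[4] = -2*(-48) = 96
f[5] = -2*96 = -192
Sum = 6 + (-12) + 24 + (-48) + 96 + (-192) = -126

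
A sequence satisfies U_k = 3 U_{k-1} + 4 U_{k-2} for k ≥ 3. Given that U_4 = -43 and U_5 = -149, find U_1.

Rearranging, U_{k-2} = (U_k - 3 U_{k-1}) / 4.
U_3 = (-149 - 3(-43)) / 4 = -20/4 = -5
U_2 = (-43 - 3(-5)) / 4 = -28/4 = -7
U_1 = (-5 - 3(-7)) / 4 = 16/4 = 4

4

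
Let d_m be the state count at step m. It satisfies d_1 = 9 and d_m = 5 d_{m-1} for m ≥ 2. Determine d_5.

5625

d_2 = 5·9 = 45
d_3 = 5·45 = 225
d_4 = 5·225 = 1125
d_5 = 5·1125 = 5625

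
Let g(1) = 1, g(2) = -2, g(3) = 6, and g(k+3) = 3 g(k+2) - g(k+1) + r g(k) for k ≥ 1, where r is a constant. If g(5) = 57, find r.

g(4) = 20 + r
g(5) = 54 + r
So 54 + r = 57, giving r = 3.

3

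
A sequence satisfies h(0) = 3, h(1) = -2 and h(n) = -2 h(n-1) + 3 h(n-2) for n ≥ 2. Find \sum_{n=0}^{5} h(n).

h(2) = -2(-2) + 3(3) = 13
h(3) = -2(13) + 3(-2) = -32
h(4) = -2(-32) + 3(13) = 103
h(5) = -2(103) + 3(-32) = -302
Sum = 3 + (-2) + 13 + (-32) + 103 + (-302) = -217

-217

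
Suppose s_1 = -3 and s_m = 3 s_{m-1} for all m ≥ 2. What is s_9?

s_2 = 3(-3) = -9
s_3 = 3(-9) = -27
s_4 = 3(-27) = -81
s_5 = 3(-81) = -243
s_6 = 3(-243) = -729
s_7 = 3(-729) = -2187
s_8 = 3(-2187) = -6561
s_9 = 3(-6561) = -19683

-19683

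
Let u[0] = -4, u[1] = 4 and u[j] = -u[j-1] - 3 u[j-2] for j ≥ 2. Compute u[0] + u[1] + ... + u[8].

u[2] = -4 - 3·(-4) = 8
u[3] = -8 - 3·4 = -20
u[4] = -(-20) - 3·8 = -4
u[5] = -(-4) - 3·(-20) = 64
u[6] = -64 - 3·(-4) = -52
u[7] = -(-52) - 3·64 = -140
u[8] = -(-140) - 3·(-52) = 296
Sum = (-4) + 4 + 8 + (-20) + (-4) + 64 + (-52) + (-140) + 296 = 152

152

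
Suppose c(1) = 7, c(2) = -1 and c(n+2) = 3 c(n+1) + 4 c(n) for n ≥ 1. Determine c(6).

1223

c(3) = 3*(-1) + 4*7 = 25
c(4) = 3*25 + 4*(-1) = 71
c(5) = 3*71 + 4*25 = 313
c(6) = 3*313 + 4*71 = 1223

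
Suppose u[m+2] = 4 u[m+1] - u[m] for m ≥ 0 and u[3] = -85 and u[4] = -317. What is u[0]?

Rearranging, u[m-2] = -(u[m] - 4 u[m-1]).
u[2] = -(-317 - 4*(-85)) = -23
u[1] = -(-85 - 4*(-23)) = -7
u[0] = -(-23 - 4*(-7)) = -5

-5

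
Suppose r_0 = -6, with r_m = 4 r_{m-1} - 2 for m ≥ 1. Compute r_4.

-1706

r_1 = 4(-6) - 2 = -26
r_2 = 4(-26) - 2 = -106
r_3 = 4(-106) - 2 = -426
r_4 = 4(-426) - 2 = -1706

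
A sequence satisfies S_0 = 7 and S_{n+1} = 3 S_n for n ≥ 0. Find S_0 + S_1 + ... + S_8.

S_1 = 3*7 = 21
S_2 = 3*21 = 63
S_3 = 3*63 = 189
S_4 = 3*189 = 567
S_5 = 3*567 = 1701
S_6 = 3*1701 = 5103
S_7 = 3*5103 = 15309
S_8 = 3*15309 = 45927
Sum = 7 + 21 + 63 + 189 + 567 + 1701 + 5103 + 15309 + 45927 = 68887

68887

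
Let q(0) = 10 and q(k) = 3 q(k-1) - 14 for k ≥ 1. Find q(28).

68630377364890

The fixed point is -14/(1 - 3) = 7, so q(k) - 7 = 3(q(k-1) - 7).
Hence q(k) = 3·3^k + 7.
q(28) = 3·3^{28} + 7 = 3·22876792454961 + 7 = 68630377364890.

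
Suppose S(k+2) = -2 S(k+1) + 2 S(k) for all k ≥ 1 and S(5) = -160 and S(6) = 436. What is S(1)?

Rearranging, S(k-2) = (S(k) + 2 S(k-1)) / 2.
S(4) = (436 + 2(-160)) / 2 = 116/2 = 58
S(3) = (-160 + 2(58)) / 2 = -44/2 = -22
S(2) = (58 + 2(-22)) / 2 = 14/2 = 7
S(1) = (-22 + 2(7)) / 2 = -8/2 = -4

-4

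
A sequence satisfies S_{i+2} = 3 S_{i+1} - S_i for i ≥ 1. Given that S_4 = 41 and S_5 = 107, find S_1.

Rearranging, S_{i-2} = -(S_i - 3 S_{i-1}).
S_3 = -(107 - 3(41)) = 16
S_2 = -(41 - 3(16)) = 7
S_1 = -(16 - 3(7)) = 5

5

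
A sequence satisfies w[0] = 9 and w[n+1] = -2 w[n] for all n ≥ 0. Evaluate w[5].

w[1] = -2·9 = -18
w[2] = -2·(-18) = 36
w[3] = -2·36 = -72
w[4] = -2·(-72) = 144
w[5] = -2·144 = -288

-288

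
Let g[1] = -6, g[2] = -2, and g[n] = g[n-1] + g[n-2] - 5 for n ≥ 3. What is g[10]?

-464

g[3] = (-2) + (-6) - 5 = -13
g[4] = (-13) + (-2) - 5 = -20
g[5] = (-20) + (-13) - 5 = -38
g[6] = (-38) + (-20) - 5 = -63
g[7] = (-63) + (-38) - 5 = -106
g[8] = (-106) + (-63) - 5 = -174
g[9] = (-174) + (-106) - 5 = -285
g[10] = (-285) + (-174) - 5 = -464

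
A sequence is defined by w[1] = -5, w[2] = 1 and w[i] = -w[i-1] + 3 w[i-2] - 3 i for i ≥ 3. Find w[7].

-475

w[3] = -1 + 3(-5) - 9 = -25
w[4] = -(-25) + 3(1) - 12 = 16
w[5] = -16 + 3(-25) - 15 = -106
w[6] = -(-106) + 3(16) - 18 = 136
w[7] = -136 + 3(-106) - 21 = -475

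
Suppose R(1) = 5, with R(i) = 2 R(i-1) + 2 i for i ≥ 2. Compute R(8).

1388

R(2) = 2*5 + 4 = 14
R(3) = 2*14 + 6 = 34
R(4) = 2*34 + 8 = 76
R(5) = 2*76 + 10 = 162
R(6) = 2*162 + 12 = 336
R(7) = 2*336 + 14 = 686
R(8) = 2*686 + 16 = 1388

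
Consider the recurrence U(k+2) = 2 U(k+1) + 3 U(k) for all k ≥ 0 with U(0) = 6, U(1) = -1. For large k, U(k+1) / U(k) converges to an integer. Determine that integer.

The characteristic equation is r^2 - 2r - 3 = 0, which factors as (r - 3)(r + 1) = 0.
So the roots are 3 and -1. Since |3| > |-1| and the coefficient of 3^k is non-zero, the ratio tends to 3.

3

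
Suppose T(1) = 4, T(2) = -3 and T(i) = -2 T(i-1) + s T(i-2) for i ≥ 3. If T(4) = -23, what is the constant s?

1

T(3) = 6 + 4s
T(4) = -12 - 11s
So -12 - 11s = -23, giving s = 1.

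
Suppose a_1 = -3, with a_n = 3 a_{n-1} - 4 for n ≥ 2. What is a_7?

a_2 = 3*(-3) - 4 = -13
a_3 = 3*(-13) - 4 = -43
a_4 = 3*(-43) - 4 = -133
a_5 = 3*(-133) - 4 = -403
a_6 = 3*(-403) - 4 = -1213
a_7 = 3*(-1213) - 4 = -3643

-3643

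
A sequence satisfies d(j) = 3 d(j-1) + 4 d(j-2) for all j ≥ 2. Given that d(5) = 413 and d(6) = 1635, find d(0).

Rearranging, d(j-2) = (d(j) - 3 d(j-1)) / 4.
d(4) = (1635 - 3*413) / 4 = 396/4 = 99
d(3) = (413 - 3*99) / 4 = 116/4 = 29
d(2) = (99 - 3*29) / 4 = 12/4 = 3
d(1) = (29 - 3*3) / 4 = 20/4 = 5
d(0) = (3 - 3*5) / 4 = -12/4 = -3

-3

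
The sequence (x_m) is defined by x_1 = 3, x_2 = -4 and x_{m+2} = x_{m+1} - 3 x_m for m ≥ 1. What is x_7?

x_3 = (-4) - 3*3 = -13
x_4 = (-13) - 3*(-4) = -1
x_5 = (-1) - 3*(-13) = 38
x_6 = 38 - 3*(-1) = 41
x_7 = 41 - 3*38 = -73

-73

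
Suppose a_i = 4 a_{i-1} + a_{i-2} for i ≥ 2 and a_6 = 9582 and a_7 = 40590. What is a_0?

Rearranging, a_{i-2} = a_i - 4 a_{i-1}.
a_5 = 40590 - 4·9582 = 2262
a_4 = 9582 - 4·2262 = 534
a_3 = 2262 - 4·534 = 126
a_2 = 534 - 4·126 = 30
a_1 = 126 - 4·30 = 6
a_0 = 30 - 4·6 = 6

6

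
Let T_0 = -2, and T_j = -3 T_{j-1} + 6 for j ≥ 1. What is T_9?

T_1 = -3·(-2) + 6 = 12
T_2 = -3·12 + 6 = -30
T_3 = -3·(-30) + 6 = 96
T_4 = -3·96 + 6 = -282
T_5 = -3·(-282) + 6 = 852
T_6 = -3·852 + 6 = -2550
T_7 = -3·(-2550) + 6 = 7656
T_8 = -3·7656 + 6 = -22962
T_9 = -3·(-22962) + 6 = 68892

68892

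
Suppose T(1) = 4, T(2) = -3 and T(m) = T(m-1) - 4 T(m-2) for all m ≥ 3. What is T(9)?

149

T(3) = (-3) - 4(4) = -19
T(4) = (-19) - 4(-3) = -7
T(5) = (-7) - 4(-19) = 69
T(6) = 69 - 4(-7) = 97
T(7) = 97 - 4(69) = -179
T(8) = (-179) - 4(97) = -567
T(9) = (-567) - 4(-179) = 149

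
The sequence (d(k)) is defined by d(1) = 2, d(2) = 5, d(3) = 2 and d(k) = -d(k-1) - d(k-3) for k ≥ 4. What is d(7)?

d(4) = -2 - 2 = -4
d(5) = -(-4) - 5 = -1
d(6) = -(-1) - 2 = -1
d(7) = -(-1) - (-4) = 5

5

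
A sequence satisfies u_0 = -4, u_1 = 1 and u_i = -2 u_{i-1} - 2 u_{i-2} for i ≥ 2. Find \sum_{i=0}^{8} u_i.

u_2 = -2(1) - 2(-4) = 6
u_3 = -2(6) - 2(1) = -14
u_4 = -2(-14) - 2(6) = 16
u_5 = -2(16) - 2(-14) = -4
u_6 = -2(-4) - 2(16) = -24
u_7 = -2(-24) - 2(-4) = 56
u_8 = -2(56) - 2(-24) = -64
Sum = (-4) + 1 + 6 + (-14) + 16 + (-4) + (-24) + 56 + (-64) = -31

-31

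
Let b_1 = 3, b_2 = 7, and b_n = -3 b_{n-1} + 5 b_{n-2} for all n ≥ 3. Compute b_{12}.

4471088

b_3 = -3(7) + 5(3) = -6
b_4 = -3(-6) + 5(7) = 53
b_5 = -3(53) + 5(-6) = -189
b_6 = -3(-189) + 5(53) = 832
b_7 = -3(832) + 5(-189) = -3441
b_8 = -3(-3441) + 5(832) = 14483
b_9 = -3(14483) + 5(-3441) = -60654
b_{10} = -3(-60654) + 5(14483) = 254377
b_{11} = -3(254377) + 5(-60654) = -1066401
b_{12} = -3(-1066401) + 5(254377) = 4471088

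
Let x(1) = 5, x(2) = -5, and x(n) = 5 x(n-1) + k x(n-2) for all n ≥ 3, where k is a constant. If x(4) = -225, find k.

x(3) = -25 + 5k
x(4) = -125 + 20k
So -125 + 20k = -225, giving k = -5.

-5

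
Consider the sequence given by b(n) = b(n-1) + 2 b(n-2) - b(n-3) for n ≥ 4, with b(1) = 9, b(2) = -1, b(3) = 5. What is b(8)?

b(4) = 5 + 2*(-1) - 9 = -6
b(5) = (-6) + 2*5 - (-1) = 5
b(6) = 5 + 2*(-6) - 5 = -12
b(7) = (-12) + 2*5 - (-6) = 4
b(8) = 4 + 2*(-12) - 5 = -25

-25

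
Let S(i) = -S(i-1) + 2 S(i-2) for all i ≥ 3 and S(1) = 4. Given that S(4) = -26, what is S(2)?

Let S(2) = y.
S(3) = 8 - y
S(4) = -8 + 3y
So -8 + 3y = -26, giving y = -6.

-6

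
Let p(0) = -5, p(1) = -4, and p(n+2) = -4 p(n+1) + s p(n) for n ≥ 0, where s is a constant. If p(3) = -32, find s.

2

p(2) = 16 - 5s
p(3) = -64 + 16s
So -64 + 16s = -32, giving s = 2.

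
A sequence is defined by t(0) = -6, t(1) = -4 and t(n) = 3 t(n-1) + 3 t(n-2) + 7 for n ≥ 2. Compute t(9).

-220370

t(2) = 3*(-4) + 3*(-6) + 7 = -23
t(3) = 3*(-23) + 3*(-4) + 7 = -74
t(4) = 3*(-74) + 3*(-23) + 7 = -284
t(5) = 3*(-284) + 3*(-74) + 7 = -1067
t(6) = 3*(-1067) + 3*(-284) + 7 = -4046
t(7) = 3*(-4046) + 3*(-1067) + 7 = -15332
t(8) = 3*(-15332) + 3*(-4046) + 7 = -58127
t(9) = 3*(-58127) + 3*(-15332) + 7 = -220370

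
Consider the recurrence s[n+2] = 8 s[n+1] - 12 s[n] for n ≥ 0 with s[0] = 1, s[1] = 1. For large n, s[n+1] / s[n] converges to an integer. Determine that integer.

6

The characteristic equation is r^2 - 8r + 12 = 0, which factors as (r - 6)(r - 2) = 0.
So the roots are 6 and 2. Since |6| > |2| and the coefficient of 6^n is non-zero, the ratio tends to 6.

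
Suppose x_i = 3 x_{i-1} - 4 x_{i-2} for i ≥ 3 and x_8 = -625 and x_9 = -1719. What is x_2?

Rearranging, x_{i-2} = (x_i - 3 x_{i-1}) / -4.
x_7 = (-1719 - 3·(-625)) / -4 = 156/-4 = -39
x_6 = (-625 - 3·(-39)) / -4 = -508/-4 = 127
x_5 = (-39 - 3·127) / -4 = -420/-4 = 105
x_4 = (127 - 3·105) / -4 = -188/-4 = 47
x_3 = (105 - 3·47) / -4 = -36/-4 = 9
x_2 = (47 - 3·9) / -4 = 20/-4 = -5

-5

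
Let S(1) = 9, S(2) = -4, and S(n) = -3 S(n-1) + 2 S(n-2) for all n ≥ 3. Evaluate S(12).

S(3) = -3*(-4) + 2*9 = 30
S(4) = -3*30 + 2*(-4) = -98
S(5) = -3*(-98) + 2*30 = 354
S(6) = -3*354 + 2*(-98) = -1258
S(7) = -3*(-1258) + 2*354 = 4482
S(8) = -3*4482 + 2*(-1258) = -15962
S(9) = -3*(-15962) + 2*4482 = 56850
S(10) = -3*56850 + 2*(-15962) = -202474
S(11) = -3*(-202474) + 2*56850 = 721122
S(12) = -3*721122 + 2*(-202474) = -2568314

-2568314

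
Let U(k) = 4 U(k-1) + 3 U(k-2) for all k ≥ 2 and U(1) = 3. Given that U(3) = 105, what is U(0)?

Let U(0) = x.
U(2) = 12 + 3x
U(3) = 57 + 12x
So 57 + 12x = 105, giving x = 4.

4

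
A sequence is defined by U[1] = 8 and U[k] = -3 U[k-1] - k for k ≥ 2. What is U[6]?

U[2] = -3·8 - 2 = -26
U[3] = -3·(-26) - 3 = 75
U[4] = -3·75 - 4 = -229
U[5] = -3·(-229) - 5 = 682
U[6] = -3·682 - 6 = -2052

-2052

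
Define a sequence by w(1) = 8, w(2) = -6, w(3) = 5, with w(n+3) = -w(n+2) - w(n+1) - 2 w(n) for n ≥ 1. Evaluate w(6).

w(4) = -5 - (-6) - 2·8 = -15
w(5) = -(-15) - 5 - 2·(-6) = 22
w(6) = -22 - (-15) - 2·5 = -17

-17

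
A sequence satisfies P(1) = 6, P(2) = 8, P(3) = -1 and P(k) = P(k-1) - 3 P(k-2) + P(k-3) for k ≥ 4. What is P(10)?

P(4) = (-1) - 3·8 + 6 = -19
P(5) = (-19) - 3·(-1) + 8 = -8
P(6) = (-8) - 3·(-19) + (-1) = 48
P(7) = 48 - 3·(-8) + (-19) = 53
P(8) = 53 - 3·48 + (-8) = -99
P(9) = (-99) - 3·53 + 48 = -210
P(10) = (-210) - 3·(-99) + 53 = 140

140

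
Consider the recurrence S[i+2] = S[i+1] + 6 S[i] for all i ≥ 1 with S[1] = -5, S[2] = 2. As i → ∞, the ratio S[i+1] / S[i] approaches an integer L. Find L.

3

The characteristic equation is r^2 - r - 6 = 0, which factors as (r - 3)(r + 2) = 0.
So the roots are 3 and -2. Since |3| > |-2| and the coefficient of 3^i is non-zero, the ratio tends to 3.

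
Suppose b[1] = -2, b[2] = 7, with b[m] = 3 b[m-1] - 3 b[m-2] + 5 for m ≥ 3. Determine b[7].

194

b[3] = 3(7) - 3(-2) + 5 = 32
b[4] = 3(32) - 3(7) + 5 = 80
b[5] = 3(80) - 3(32) + 5 = 149
b[6] = 3(149) - 3(80) + 5 = 212
b[7] = 3(212) - 3(149) + 5 = 194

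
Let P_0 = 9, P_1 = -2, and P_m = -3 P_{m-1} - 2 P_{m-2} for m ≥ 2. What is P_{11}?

14320

P_2 = -3*(-2) - 2*9 = -12
P_3 = -3*(-12) - 2*(-2) = 40
P_4 = -3*40 - 2*(-12) = -96
P_5 = -3*(-96) - 2*40 = 208
P_6 = -3*208 - 2*(-96) = -432
P_7 = -3*(-432) - 2*208 = 880
P_8 = -3*880 - 2*(-432) = -1776
P_9 = -3*(-1776) - 2*880 = 3568
P_{10} = -3*3568 - 2*(-1776) = -7152
P_{11} = -3*(-7152) - 2*3568 = 14320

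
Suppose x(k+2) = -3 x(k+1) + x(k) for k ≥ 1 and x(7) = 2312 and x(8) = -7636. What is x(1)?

Rearranging, x(k-2) = x(k) + 3 x(k-1).
x(6) = -7636 + 3*2312 = -700
x(5) = 2312 + 3*(-700) = 212
x(4) = -700 + 3*212 = -64
x(3) = 212 + 3*(-64) = 20
x(2) = -64 + 3*20 = -4
x(1) = 20 + 3*(-4) = 8

8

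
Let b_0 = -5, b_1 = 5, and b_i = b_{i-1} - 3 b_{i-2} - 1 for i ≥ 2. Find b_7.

293

b_2 = 5 - 3(-5) - 1 = 19
b_3 = 19 - 3(5) - 1 = 3
b_4 = 3 - 3(19) - 1 = -55
b_5 = (-55) - 3(3) - 1 = -65
b_6 = (-65) - 3(-55) - 1 = 99
b_7 = 99 - 3(-65) - 1 = 293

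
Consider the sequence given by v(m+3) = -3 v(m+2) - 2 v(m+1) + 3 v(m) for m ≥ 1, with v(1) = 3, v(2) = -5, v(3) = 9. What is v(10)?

v(4) = -3(9) - 2(-5) + 3(3) = -8
v(5) = -3(-8) - 2(9) + 3(-5) = -9
v(6) = -3(-9) - 2(-8) + 3(9) = 70
v(7) = -3(70) - 2(-9) + 3(-8) = -216
v(8) = -3(-216) - 2(70) + 3(-9) = 481
v(9) = -3(481) - 2(-216) + 3(70) = -801
v(10) = -3(-801) - 2(481) + 3(-216) = 793

793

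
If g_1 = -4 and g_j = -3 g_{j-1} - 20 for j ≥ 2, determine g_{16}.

-14348912

The fixed point is -20/(1 + 3) = -5, so g_j + 5 = -3(g_{j-1} + 5).
Hence g_j = 1·(-3)^{j-1} - 5.
g_{16} = 1·(-3)^{15} - 5 = 1·-14348907 - 5 = -14348912.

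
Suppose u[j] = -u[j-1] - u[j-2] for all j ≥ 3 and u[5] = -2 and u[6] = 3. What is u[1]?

-1

Rearranging, u[j-2] = -(u[j] + u[j-1]).
u[4] = -(3 + (-2)) = -1
u[3] = -(-2 + (-1)) = 3
u[2] = -(-1 + 3) = -2
u[1] = -(3 + (-2)) = -1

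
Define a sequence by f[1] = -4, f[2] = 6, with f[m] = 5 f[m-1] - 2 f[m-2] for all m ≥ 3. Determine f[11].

7335278

f[3] = 5(6) - 2(-4) = 38
f[4] = 5(38) - 2(6) = 178
f[5] = 5(178) - 2(38) = 814
f[6] = 5(814) - 2(178) = 3714
f[7] = 5(3714) - 2(814) = 16942
f[8] = 5(16942) - 2(3714) = 77282
f[9] = 5(77282) - 2(16942) = 352526
f[10] = 5(352526) - 2(77282) = 1608066
f[11] = 5(1608066) - 2(352526) = 7335278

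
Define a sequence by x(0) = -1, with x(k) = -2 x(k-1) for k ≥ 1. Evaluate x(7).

x(1) = -2·(-1) = 2
x(2) = -2·2 = -4
x(3) = -2·(-4) = 8
x(4) = -2·8 = -16
x(5) = -2·(-16) = 32
x(6) = -2·32 = -64
x(7) = -2·(-64) = 128

128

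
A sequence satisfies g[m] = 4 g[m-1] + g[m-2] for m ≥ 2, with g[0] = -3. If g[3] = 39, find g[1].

Let g[1] = y.
g[2] = -3 + 4y
g[3] = -12 + 17y
So -12 + 17y = 39, giving y = 3.

3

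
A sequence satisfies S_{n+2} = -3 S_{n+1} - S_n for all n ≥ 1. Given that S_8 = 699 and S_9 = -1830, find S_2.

Rearranging, S_{n-2} = -(S_n + 3 S_{n-1}).
S_7 = -(-1830 + 3*699) = -267
S_6 = -(699 + 3*(-267)) = 102
S_5 = -(-267 + 3*102) = -39
S_4 = -(102 + 3*(-39)) = 15
S_3 = -(-39 + 3*15) = -6
S_2 = -(15 + 3*(-6)) = 3

3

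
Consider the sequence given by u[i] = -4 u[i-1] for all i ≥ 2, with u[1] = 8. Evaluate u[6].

u[2] = -4*8 = -32
u[3] = -4*(-32) = 128
u[4] = -4*128 = -512
u[5] = -4*(-512) = 2048
u[6] = -4*2048 = -8192

-8192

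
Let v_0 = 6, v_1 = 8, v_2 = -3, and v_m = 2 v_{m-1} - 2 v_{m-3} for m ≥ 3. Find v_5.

-98

v_3 = 2·(-3) - 2·6 = -18
v_4 = 2·(-18) - 2·8 = -52
v_5 = 2·(-52) - 2·(-3) = -98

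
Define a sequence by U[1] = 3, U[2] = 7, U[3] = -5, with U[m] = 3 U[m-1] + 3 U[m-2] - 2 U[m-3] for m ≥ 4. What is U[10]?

-15288

U[4] = 3(-5) + 3(7) - 2(3) = 0
U[5] = 3(0) + 3(-5) - 2(7) = -29
U[6] = 3(-29) + 3(0) - 2(-5) = -77
U[7] = 3(-77) + 3(-29) - 2(0) = -318
U[8] = 3(-318) + 3(-77) - 2(-29) = -1127
U[9] = 3(-1127) + 3(-318) - 2(-77) = -4181
U[10] = 3(-4181) + 3(-1127) - 2(-318) = -15288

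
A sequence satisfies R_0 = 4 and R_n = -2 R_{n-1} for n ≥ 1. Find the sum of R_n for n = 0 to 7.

R_1 = -2·4 = -8
R_2 = -2·(-8) = 16
R_3 = -2·16 = -32
R_4 = -2·(-32) = 64
R_5 = -2·64 = -128
R_6 = -2·(-128) = 256
R_7 = -2·256 = -512
Sum = 4 + (-8) + 16 + (-32) + 64 + (-128) + 256 + (-512) = -340

-340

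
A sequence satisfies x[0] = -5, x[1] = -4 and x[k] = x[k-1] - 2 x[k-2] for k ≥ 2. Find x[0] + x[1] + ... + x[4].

x[2] = (-4) - 2(-5) = 6
x[3] = 6 - 2(-4) = 14
x[4] = 14 - 2(6) = 2
Sum = (-5) + (-4) + 6 + 14 + 2 = 13

13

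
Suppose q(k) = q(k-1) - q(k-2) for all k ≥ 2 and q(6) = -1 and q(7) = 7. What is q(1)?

Rearranging, q(k-2) = -(q(k) - q(k-1)).
q(5) = -(7 - (-1)) = -8
q(4) = -(-1 - (-8)) = -7
q(3) = -(-8 - (-7)) = 1
q(2) = -(-7 - 1) = 8
q(1) = -(1 - 8) = 7

7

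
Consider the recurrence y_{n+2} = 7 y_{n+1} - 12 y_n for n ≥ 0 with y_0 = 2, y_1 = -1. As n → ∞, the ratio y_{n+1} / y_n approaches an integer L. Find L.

The characteristic equation is r^2 - 7r + 12 = 0, which factors as (r - 4)(r - 3) = 0.
So the roots are 4 and 3. Since |4| > |3| and the coefficient of 4^n is non-zero, the ratio tends to 4.

4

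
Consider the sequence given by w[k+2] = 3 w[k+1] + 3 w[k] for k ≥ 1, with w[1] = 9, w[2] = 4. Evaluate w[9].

103599

w[3] = 3·4 + 3·9 = 39
w[4] = 3·39 + 3·4 = 129
w[5] = 3·129 + 3·39 = 504
w[6] = 3·504 + 3·129 = 1899
w[7] = 3·1899 + 3·504 = 7209
w[8] = 3·7209 + 3·1899 = 27324
w[9] = 3·27324 + 3·7209 = 103599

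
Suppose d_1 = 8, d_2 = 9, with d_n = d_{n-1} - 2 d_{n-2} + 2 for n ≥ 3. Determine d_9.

-121

d_3 = 9 - 2*8 + 2 = -5
d_4 = (-5) - 2*9 + 2 = -21
d_5 = (-21) - 2*(-5) + 2 = -9
d_6 = (-9) - 2*(-21) + 2 = 35
d_7 = 35 - 2*(-9) + 2 = 55
d_8 = 55 - 2*35 + 2 = -13
d_9 = (-13) - 2*55 + 2 = -121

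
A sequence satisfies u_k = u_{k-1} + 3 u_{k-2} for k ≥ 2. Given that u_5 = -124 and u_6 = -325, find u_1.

-1

Rearranging, u_{k-2} = (u_k - u_{k-1}) / 3.
u_4 = (-325 - (-124)) / 3 = -201/3 = -67
u_3 = (-124 - (-67)) / 3 = -57/3 = -19
u_2 = (-67 - (-19)) / 3 = -48/3 = -16
u_1 = (-19 - (-16)) / 3 = -3/3 = -1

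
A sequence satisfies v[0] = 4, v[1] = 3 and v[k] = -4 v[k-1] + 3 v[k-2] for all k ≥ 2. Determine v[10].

v[2] = -4*3 + 3*4 = 0
v[3] = -4*0 + 3*3 = 9
v[4] = -4*9 + 3*0 = -36
v[5] = -4*(-36) + 3*9 = 171
v[6] = -4*171 + 3*(-36) = -792
v[7] = -4*(-792) + 3*171 = 3681
v[8] = -4*3681 + 3*(-792) = -17100
v[9] = -4*(-17100) + 3*3681 = 79443
v[10] = -4*79443 + 3*(-17100) = -369072

-369072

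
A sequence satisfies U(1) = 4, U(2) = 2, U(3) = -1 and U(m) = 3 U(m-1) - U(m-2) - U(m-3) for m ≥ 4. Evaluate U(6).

-74

U(4) = 3*(-1) - 2 - 4 = -9
U(5) = 3*(-9) - (-1) - 2 = -28
U(6) = 3*(-28) - (-9) - (-1) = -74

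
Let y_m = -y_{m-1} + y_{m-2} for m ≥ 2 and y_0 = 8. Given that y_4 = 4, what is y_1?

Let y_1 = v.
y_2 = 8 - v
y_3 = -8 + 2v
y_4 = 16 - 3v
So 16 - 3v = 4, giving v = 4.

4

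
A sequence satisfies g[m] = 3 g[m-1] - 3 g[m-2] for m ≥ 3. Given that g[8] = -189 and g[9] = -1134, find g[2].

7

Rearranging, g[m-2] = (g[m] - 3 g[m-1]) / -3.
g[7] = (-1134 - 3·(-189)) / -3 = -567/-3 = 189
g[6] = (-189 - 3·189) / -3 = -756/-3 = 252
g[5] = (189 - 3·252) / -3 = -567/-3 = 189
g[4] = (252 - 3·189) / -3 = -315/-3 = 105
g[3] = (189 - 3·105) / -3 = -126/-3 = 42
g[2] = (105 - 3·42) / -3 = -21/-3 = 7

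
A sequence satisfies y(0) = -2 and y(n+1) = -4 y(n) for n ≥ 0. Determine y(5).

2048

y(1) = -4·(-2) = 8
y(2) = -4·8 = -32
y(3) = -4·(-32) = 128
y(4) = -4·128 = -512
y(5) = -4·(-512) = 2048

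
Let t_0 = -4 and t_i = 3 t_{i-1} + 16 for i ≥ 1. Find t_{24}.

1129718145916

The fixed point is 16/(1 - 3) = -8, so t_i + 8 = 3(t_{i-1} + 8).
Hence t_i = 4·3^i - 8.
t_{24} = 4·3^{24} - 8 = 4·282429536481 - 8 = 1129718145916.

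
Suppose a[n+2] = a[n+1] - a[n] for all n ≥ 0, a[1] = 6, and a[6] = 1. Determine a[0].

1

Let a[0] = x.
a[2] = 6 - x
a[3] = -x
a[4] = -6
a[5] = -6 + x
a[6] = x
So x = 1, giving x = 1.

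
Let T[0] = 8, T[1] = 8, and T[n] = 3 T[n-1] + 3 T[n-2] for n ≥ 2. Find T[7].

35208

T[2] = 3*8 + 3*8 = 48
T[3] = 3*48 + 3*8 = 168
T[4] = 3*168 + 3*48 = 648
T[5] = 3*648 + 3*168 = 2448
T[6] = 3*2448 + 3*648 = 9288
T[7] = 3*9288 + 3*2448 = 35208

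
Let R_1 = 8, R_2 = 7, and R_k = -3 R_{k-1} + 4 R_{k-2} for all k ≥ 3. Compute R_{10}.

-52421

R_3 = -3(7) + 4(8) = 11
R_4 = -3(11) + 4(7) = -5
R_5 = -3(-5) + 4(11) = 59
R_6 = -3(59) + 4(-5) = -197
R_7 = -3(-197) + 4(59) = 827
R_8 = -3(827) + 4(-197) = -3269
R_9 = -3(-3269) + 4(827) = 13115
R_{10} = -3(13115) + 4(-3269) = -52421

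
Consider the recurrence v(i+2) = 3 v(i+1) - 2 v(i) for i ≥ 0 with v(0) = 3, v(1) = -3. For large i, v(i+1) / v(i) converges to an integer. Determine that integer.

The characteristic equation is r^2 - 3r + 2 = 0, which factors as (r - 2)(r - 1) = 0.
So the roots are 2 and 1. Since |2| > |1| and the coefficient of 2^i is non-zero, the ratio tends to 2.

2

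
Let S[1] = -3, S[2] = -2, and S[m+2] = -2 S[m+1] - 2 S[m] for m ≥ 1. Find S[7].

-40

S[3] = -2*(-2) - 2*(-3) = 10
S[4] = -2*10 - 2*(-2) = -16
S[5] = -2*(-16) - 2*10 = 12
S[6] = -2*12 - 2*(-16) = 8
S[7] = -2*8 - 2*12 = -40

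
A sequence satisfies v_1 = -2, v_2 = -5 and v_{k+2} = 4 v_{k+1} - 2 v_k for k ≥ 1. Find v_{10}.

v_3 = 4*(-5) - 2*(-2) = -16
v_4 = 4*(-16) - 2*(-5) = -54
v_5 = 4*(-54) - 2*(-16) = -184
v_6 = 4*(-184) - 2*(-54) = -628
v_7 = 4*(-628) - 2*(-184) = -2144
v_8 = 4*(-2144) - 2*(-628) = -7320
v_9 = 4*(-7320) - 2*(-2144) = -24992
v_{10} = 4*(-24992) - 2*(-7320) = -85328

-85328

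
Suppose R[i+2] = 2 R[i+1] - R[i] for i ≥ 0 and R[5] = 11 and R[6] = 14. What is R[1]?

Rearranging, R[i-2] = -(R[i] - 2 R[i-1]).
R[4] = -(14 - 2(11)) = 8
R[3] = -(11 - 2(8)) = 5
R[2] = -(8 - 2(5)) = 2
R[1] = -(5 - 2(2)) = -1

-1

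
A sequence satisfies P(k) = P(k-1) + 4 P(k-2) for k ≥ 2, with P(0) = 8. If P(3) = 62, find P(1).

Let P(1) = w.
P(2) = 32 + w
P(3) = 32 + 5w
So 32 + 5w = 62, giving w = 6.

6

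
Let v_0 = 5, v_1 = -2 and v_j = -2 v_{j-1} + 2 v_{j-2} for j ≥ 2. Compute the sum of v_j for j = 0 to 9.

-10131

v_2 = -2(-2) + 2(5) = 14
v_3 = -2(14) + 2(-2) = -32
v_4 = -2(-32) + 2(14) = 92
v_5 = -2(92) + 2(-32) = -248
v_6 = -2(-248) + 2(92) = 680
v_7 = -2(680) + 2(-248) = -1856
v_8 = -2(-1856) + 2(680) = 5072
v_9 = -2(5072) + 2(-1856) = -13856
Sum = 5 + (-2) + 14 + (-32) + 92 + (-248) + 680 + (-1856) + 5072 + (-13856) = -10131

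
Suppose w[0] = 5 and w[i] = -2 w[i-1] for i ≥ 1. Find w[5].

w[1] = -2·5 = -10
w[2] = -2·(-10) = 20
w[3] = -2·20 = -40
w[4] = -2·(-40) = 80
w[5] = -2·80 = -160

-160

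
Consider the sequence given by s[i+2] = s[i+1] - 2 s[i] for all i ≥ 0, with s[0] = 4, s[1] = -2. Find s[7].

-54

s[2] = (-2) - 2·4 = -10
s[3] = (-10) - 2·(-2) = -6
s[4] = (-6) - 2·(-10) = 14
s[5] = 14 - 2·(-6) = 26
s[6] = 26 - 2·14 = -2
s[7] = (-2) - 2·26 = -54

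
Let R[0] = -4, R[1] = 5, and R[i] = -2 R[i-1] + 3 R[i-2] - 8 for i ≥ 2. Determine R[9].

54109

R[2] = -2(5) + 3(-4) - 8 = -30
R[3] = -2(-30) + 3(5) - 8 = 67
R[4] = -2(67) + 3(-30) - 8 = -232
R[5] = -2(-232) + 3(67) - 8 = 657
R[6] = -2(657) + 3(-232) - 8 = -2018
R[7] = -2(-2018) + 3(657) - 8 = 5999
R[8] = -2(5999) + 3(-2018) - 8 = -18060
R[9] = -2(-18060) + 3(5999) - 8 = 54109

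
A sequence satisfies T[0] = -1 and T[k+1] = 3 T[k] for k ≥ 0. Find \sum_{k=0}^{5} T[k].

T[1] = 3·(-1) = -3
T[2] = 3·(-3) = -9
T[3] = 3·(-9) = -27
T[4] = 3·(-27) = -81
T[5] = 3·(-81) = -243
Sum = (-1) + (-3) + (-9) + (-27) + (-81) + (-243) = -364

-364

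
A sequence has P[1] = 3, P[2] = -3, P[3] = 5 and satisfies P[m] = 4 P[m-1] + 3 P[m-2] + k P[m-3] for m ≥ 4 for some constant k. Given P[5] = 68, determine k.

P[4] = 11 + 3k
P[5] = 59 + 9k
So 59 + 9k = 68, giving k = 1.

1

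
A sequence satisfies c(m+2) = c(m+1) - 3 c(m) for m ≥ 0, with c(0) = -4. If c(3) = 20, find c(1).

-4

Let c(1) = v.
c(2) = 12 + v
c(3) = 12 - 2v
So 12 - 2v = 20, giving v = -4.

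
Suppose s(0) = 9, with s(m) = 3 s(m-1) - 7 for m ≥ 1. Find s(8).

36089

s(1) = 3·9 - 7 = 20
s(2) = 3·20 - 7 = 53
s(3) = 3·53 - 7 = 152
s(4) = 3·152 - 7 = 449
s(5) = 3·449 - 7 = 1340
s(6) = 3·1340 - 7 = 4013
s(7) = 3·4013 - 7 = 12032
s(8) = 3·12032 - 7 = 36089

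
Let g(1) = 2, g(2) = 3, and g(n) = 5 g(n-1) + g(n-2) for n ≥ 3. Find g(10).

1725168

g(3) = 5(3) + 2 = 17
g(4) = 5(17) + 3 = 88
g(5) = 5(88) + 17 = 457
g(6) = 5(457) + 88 = 2373
g(7) = 5(2373) + 457 = 12322
g(8) = 5(12322) + 2373 = 63983
g(9) = 5(63983) + 12322 = 332237
g(10) = 5(332237) + 63983 = 1725168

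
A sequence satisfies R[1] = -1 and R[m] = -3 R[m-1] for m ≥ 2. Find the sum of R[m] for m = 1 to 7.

-547

R[2] = -3(-1) = 3
R[3] = -3(3) = -9
R[4] = -3(-9) = 27
R[5] = -3(27) = -81
R[6] = -3(-81) = 243
R[7] = -3(243) = -729
Sum = (-1) + 3 + (-9) + 27 + (-81) + 243 + (-729) = -547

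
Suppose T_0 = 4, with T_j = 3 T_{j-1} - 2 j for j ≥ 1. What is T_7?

5476

T_1 = 3*4 - 2 = 10
T_2 = 3*10 - 4 = 26
T_3 = 3*26 - 6 = 72
T_4 = 3*72 - 8 = 208
T_5 = 3*208 - 10 = 614
T_6 = 3*614 - 12 = 1830
T_7 = 3*1830 - 14 = 5476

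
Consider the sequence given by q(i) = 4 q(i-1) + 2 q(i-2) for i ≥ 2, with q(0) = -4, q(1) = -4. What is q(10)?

-3599744

q(2) = 4*(-4) + 2*(-4) = -24
q(3) = 4*(-24) + 2*(-4) = -104
q(4) = 4*(-104) + 2*(-24) = -464
q(5) = 4*(-464) + 2*(-104) = -2064
q(6) = 4*(-2064) + 2*(-464) = -9184
q(7) = 4*(-9184) + 2*(-2064) = -40864
q(8) = 4*(-40864) + 2*(-9184) = -181824
q(9) = 4*(-181824) + 2*(-40864) = -809024
q(10) = 4*(-809024) + 2*(-181824) = -3599744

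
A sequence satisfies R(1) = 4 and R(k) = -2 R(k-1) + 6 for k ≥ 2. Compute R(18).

The fixed point is 6/(1 + 2) = 2, so R(k) - 2 = -2(R(k-1) - 2).
Hence R(k) = 2·(-2)^{k-1} + 2.
R(18) = 2·(-2)^{17} + 2 = 2·-131072 + 2 = -262142.

-262142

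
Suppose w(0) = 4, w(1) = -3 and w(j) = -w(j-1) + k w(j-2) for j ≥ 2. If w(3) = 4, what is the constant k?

-1

w(2) = 3 + 4k
w(3) = -3 - 7k
So -3 - 7k = 4, giving k = -1.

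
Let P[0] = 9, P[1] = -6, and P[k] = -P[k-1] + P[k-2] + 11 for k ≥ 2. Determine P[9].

P[2] = -(-6) + 9 + 11 = 26
P[3] = -26 + (-6) + 11 = -21
P[4] = -(-21) + 26 + 11 = 58
P[5] = -58 + (-21) + 11 = -68
P[6] = -(-68) + 58 + 11 = 137
P[7] = -137 + (-68) + 11 = -194
P[8] = -(-194) + 137 + 11 = 342
P[9] = -342 + (-194) + 11 = -525

-525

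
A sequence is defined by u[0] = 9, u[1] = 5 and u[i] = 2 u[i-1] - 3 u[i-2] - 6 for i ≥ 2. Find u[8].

u[2] = 2·5 - 3·9 - 6 = -23
u[3] = 2·(-23) - 3·5 - 6 = -67
u[4] = 2·(-67) - 3·(-23) - 6 = -71
u[5] = 2·(-71) - 3·(-67) - 6 = 53
u[6] = 2·53 - 3·(-71) - 6 = 313
u[7] = 2·313 - 3·53 - 6 = 461
u[8] = 2·461 - 3·313 - 6 = -23

-23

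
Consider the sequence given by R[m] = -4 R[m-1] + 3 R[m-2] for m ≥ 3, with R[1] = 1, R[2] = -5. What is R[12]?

-23214443

R[3] = -4(-5) + 3(1) = 23
R[4] = -4(23) + 3(-5) = -107
R[5] = -4(-107) + 3(23) = 497
R[6] = -4(497) + 3(-107) = -2309
R[7] = -4(-2309) + 3(497) = 10727
R[8] = -4(10727) + 3(-2309) = -49835
R[9] = -4(-49835) + 3(10727) = 231521
R[10] = -4(231521) + 3(-49835) = -1075589
R[11] = -4(-1075589) + 3(231521) = 4996919
R[12] = -4(4996919) + 3(-1075589) = -23214443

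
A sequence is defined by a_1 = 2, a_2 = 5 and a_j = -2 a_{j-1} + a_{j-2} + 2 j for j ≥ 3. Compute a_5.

-26

a_3 = -2(5) + 2 + 6 = -2
a_4 = -2(-2) + 5 + 8 = 17
a_5 = -2(17) + (-2) + 10 = -26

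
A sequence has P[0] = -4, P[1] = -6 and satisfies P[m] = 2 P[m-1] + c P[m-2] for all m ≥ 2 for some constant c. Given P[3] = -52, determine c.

2

P[2] = -12 - 4c
P[3] = -24 - 14c
So -24 - 14c = -52, giving c = 2.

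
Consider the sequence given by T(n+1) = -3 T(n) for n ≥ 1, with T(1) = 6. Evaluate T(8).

-13122

T(2) = -3*6 = -18
T(3) = -3*(-18) = 54
T(4) = -3*54 = -162
T(5) = -3*(-162) = 486
T(6) = -3*486 = -1458
T(7) = -3*(-1458) = 4374
T(8) = -3*4374 = -13122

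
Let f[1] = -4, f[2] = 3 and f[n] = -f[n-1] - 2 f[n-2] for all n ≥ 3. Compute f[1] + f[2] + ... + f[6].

15

f[3] = -3 - 2·(-4) = 5
f[4] = -5 - 2·3 = -11
f[5] = -(-11) - 2·5 = 1
f[6] = -1 - 2·(-11) = 21
Sum = (-4) + 3 + 5 + (-11) + 1 + 21 = 15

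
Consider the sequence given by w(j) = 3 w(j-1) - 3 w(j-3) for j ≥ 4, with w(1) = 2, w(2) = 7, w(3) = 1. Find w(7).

-270

w(4) = 3·1 - 3·2 = -3
w(5) = 3·(-3) - 3·7 = -30
w(6) = 3·(-30) - 3·1 = -93
w(7) = 3·(-93) - 3·(-3) = -270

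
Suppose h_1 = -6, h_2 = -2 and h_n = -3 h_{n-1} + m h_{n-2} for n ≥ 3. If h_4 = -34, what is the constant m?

h_3 = 6 - 6m
h_4 = -18 + 16m
So -18 + 16m = -34, giving m = -1.

-1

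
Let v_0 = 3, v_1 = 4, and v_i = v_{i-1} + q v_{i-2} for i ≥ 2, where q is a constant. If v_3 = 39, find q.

5

v_2 = 4 + 3q
v_3 = 4 + 7q
So 4 + 7q = 39, giving q = 5.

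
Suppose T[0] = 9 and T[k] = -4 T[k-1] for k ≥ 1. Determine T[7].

-147456

T[1] = -4(9) = -36
T[2] = -4(-36) = 144
T[3] = -4(144) = -576
T[4] = -4(-576) = 2304
T[5] = -4(2304) = -9216
T[6] = -4(-9216) = 36864
T[7] = -4(36864) = -147456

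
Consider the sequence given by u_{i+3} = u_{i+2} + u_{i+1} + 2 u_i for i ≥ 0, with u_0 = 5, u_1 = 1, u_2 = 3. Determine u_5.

u_3 = 3 + 1 + 2(5) = 14
u_4 = 14 + 3 + 2(1) = 19
u_5 = 19 + 14 + 2(3) = 39

39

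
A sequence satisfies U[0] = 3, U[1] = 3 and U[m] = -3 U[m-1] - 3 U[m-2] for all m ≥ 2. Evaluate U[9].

-1215

U[2] = -3(3) - 3(3) = -18
U[3] = -3(-18) - 3(3) = 45
U[4] = -3(45) - 3(-18) = -81
U[5] = -3(-81) - 3(45) = 108
U[6] = -3(108) - 3(-81) = -81
U[7] = -3(-81) - 3(108) = -81
U[8] = -3(-81) - 3(-81) = 486
U[9] = -3(486) - 3(-81) = -1215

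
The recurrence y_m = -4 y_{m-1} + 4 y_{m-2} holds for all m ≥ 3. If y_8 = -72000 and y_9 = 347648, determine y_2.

Rearranging, y_{m-2} = (y_m + 4 y_{m-1}) / 4.
y_7 = (347648 + 4(-72000)) / 4 = 59648/4 = 14912
y_6 = (-72000 + 4(14912)) / 4 = -12352/4 = -3088
y_5 = (14912 + 4(-3088)) / 4 = 2560/4 = 640
y_4 = (-3088 + 4(640)) / 4 = -528/4 = -132
y_3 = (640 + 4(-132)) / 4 = 112/4 = 28
y_2 = (-132 + 4(28)) / 4 = -20/4 = -5

-5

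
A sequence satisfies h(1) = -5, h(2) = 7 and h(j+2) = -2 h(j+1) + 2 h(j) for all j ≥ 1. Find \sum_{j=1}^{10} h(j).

19096

h(3) = -2·7 + 2·(-5) = -24
h(4) = -2·(-24) + 2·7 = 62
h(5) = -2·62 + 2·(-24) = -172
h(6) = -2·(-172) + 2·62 = 468
h(7) = -2·468 + 2·(-172) = -1280
h(8) = -2·(-1280) + 2·468 = 3496
h(9) = -2·3496 + 2·(-1280) = -9552
h(10) = -2·(-9552) + 2·3496 = 26096
Sum = (-5) + 7 + (-24) + 62 + (-172) + 468 + (-1280) + 3496 + (-9552) + 26096 = 19096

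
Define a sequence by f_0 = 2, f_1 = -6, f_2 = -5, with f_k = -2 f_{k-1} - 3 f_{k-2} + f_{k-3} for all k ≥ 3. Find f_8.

320

f_3 = -2·(-5) - 3·(-6) + 2 = 30
f_4 = -2·30 - 3·(-5) + (-6) = -51
f_5 = -2·(-51) - 3·30 + (-5) = 7
f_6 = -2·7 - 3·(-51) + 30 = 169
f_7 = -2·169 - 3·7 + (-51) = -410
f_8 = -2·(-410) - 3·169 + 7 = 320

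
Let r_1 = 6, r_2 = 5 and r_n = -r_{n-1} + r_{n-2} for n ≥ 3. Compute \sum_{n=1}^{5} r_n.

r_3 = -5 + 6 = 1
r_4 = -1 + 5 = 4
r_5 = -4 + 1 = -3
Sum = 6 + 5 + 1 + 4 + (-3) = 13

13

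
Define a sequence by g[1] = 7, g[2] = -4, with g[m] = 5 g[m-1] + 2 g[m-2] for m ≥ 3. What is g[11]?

g[3] = 5(-4) + 2(7) = -6
g[4] = 5(-6) + 2(-4) = -38
g[5] = 5(-38) + 2(-6) = -202
g[6] = 5(-202) + 2(-38) = -1086
g[7] = 5(-1086) + 2(-202) = -5834
g[8] = 5(-5834) + 2(-1086) = -31342
g[9] = 5(-31342) + 2(-5834) = -168378
g[10] = 5(-168378) + 2(-31342) = -904574
g[11] = 5(-904574) + 2(-168378) = -4859626

-4859626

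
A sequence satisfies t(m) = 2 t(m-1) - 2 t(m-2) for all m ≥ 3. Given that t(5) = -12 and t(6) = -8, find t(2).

Rearranging, t(m-2) = (t(m) - 2 t(m-1)) / -2.
t(4) = (-8 - 2·(-12)) / -2 = 16/-2 = -8
t(3) = (-12 - 2·(-8)) / -2 = 4/-2 = -2
t(2) = (-8 - 2·(-2)) / -2 = -4/-2 = 2

2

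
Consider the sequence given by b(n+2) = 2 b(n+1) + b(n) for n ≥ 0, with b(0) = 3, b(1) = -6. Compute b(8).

b(2) = 2*(-6) + 3 = -9
b(3) = 2*(-9) + (-6) = -24
b(4) = 2*(-24) + (-9) = -57
b(5) = 2*(-57) + (-24) = -138
b(6) = 2*(-138) + (-57) = -333
b(7) = 2*(-333) + (-138) = -804
b(8) = 2*(-804) + (-333) = -1941

-1941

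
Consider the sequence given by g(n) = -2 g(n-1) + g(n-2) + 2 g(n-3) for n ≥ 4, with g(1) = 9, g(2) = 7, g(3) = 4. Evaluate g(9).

-416

g(4) = -2(4) + 7 + 2(9) = 17
g(5) = -2(17) + 4 + 2(7) = -16
g(6) = -2(-16) + 17 + 2(4) = 57
g(7) = -2(57) + (-16) + 2(17) = -96
g(8) = -2(-96) + 57 + 2(-16) = 217
g(9) = -2(217) + (-96) + 2(57) = -416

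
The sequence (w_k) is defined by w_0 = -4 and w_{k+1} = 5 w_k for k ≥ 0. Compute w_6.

w_1 = 5·(-4) = -20
w_2 = 5·(-20) = -100
w_3 = 5·(-100) = -500
w_4 = 5·(-500) = -2500
w_5 = 5·(-2500) = -12500
w_6 = 5·(-12500) = -62500

-62500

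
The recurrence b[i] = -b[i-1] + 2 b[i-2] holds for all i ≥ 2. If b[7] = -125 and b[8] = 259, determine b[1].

1

Rearranging, b[i-2] = (b[i] + b[i-1]) / 2.
b[6] = (259 + (-125)) / 2 = 134/2 = 67
b[5] = (-125 + 67) / 2 = -58/2 = -29
b[4] = (67 + (-29)) / 2 = 38/2 = 19
b[3] = (-29 + 19) / 2 = -10/2 = -5
b[2] = (19 + (-5)) / 2 = 14/2 = 7
b[1] = (-5 + 7) / 2 = 2/2 = 1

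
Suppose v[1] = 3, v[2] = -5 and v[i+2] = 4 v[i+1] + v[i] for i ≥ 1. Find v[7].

-5545

v[3] = 4(-5) + 3 = -17
v[4] = 4(-17) + (-5) = -73
v[5] = 4(-73) + (-17) = -309
v[6] = 4(-309) + (-73) = -1309
v[7] = 4(-1309) + (-309) = -5545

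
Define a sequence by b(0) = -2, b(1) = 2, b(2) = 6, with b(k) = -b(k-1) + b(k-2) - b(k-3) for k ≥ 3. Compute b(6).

b(3) = -6 + 2 - (-2) = -2
b(4) = -(-2) + 6 - 2 = 6
b(5) = -6 + (-2) - 6 = -14
b(6) = -(-14) + 6 - (-2) = 22

22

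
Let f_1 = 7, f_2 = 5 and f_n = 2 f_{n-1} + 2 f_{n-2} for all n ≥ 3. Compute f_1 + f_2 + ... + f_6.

f_3 = 2·5 + 2·7 = 24
f_4 = 2·24 + 2·5 = 58
f_5 = 2·58 + 2·24 = 164
f_6 = 2·164 + 2·58 = 444
Sum = 7 + 5 + 24 + 58 + 164 + 444 = 702

702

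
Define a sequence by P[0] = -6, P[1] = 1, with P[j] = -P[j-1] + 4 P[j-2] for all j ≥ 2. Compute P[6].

P[2] = -1 + 4·(-6) = -25
P[3] = -(-25) + 4·1 = 29
P[4] = -29 + 4·(-25) = -129
P[5] = -(-129) + 4·29 = 245
P[6] = -245 + 4·(-129) = -761

-761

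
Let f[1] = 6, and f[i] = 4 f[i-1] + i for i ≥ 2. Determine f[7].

f[2] = 4(6) + 2 = 26
f[3] = 4(26) + 3 = 107
f[4] = 4(107) + 4 = 432
f[5] = 4(432) + 5 = 1733
f[6] = 4(1733) + 6 = 6938
f[7] = 4(6938) + 7 = 27759

27759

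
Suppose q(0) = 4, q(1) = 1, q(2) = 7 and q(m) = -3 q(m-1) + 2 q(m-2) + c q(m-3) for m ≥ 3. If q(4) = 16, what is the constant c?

5

q(3) = -19 + 4c
q(4) = 71 - 11c
So 71 - 11c = 16, giving c = 5.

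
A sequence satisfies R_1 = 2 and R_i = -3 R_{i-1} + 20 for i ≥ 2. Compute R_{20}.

3486784406

The fixed point is 20/(1 + 3) = 5, so R_i - 5 = -3(R_{i-1} - 5).
Hence R_i = -3·(-3)^{i-1} + 5.
R_{20} = -3·(-3)^{19} + 5 = -3·-1162261467 + 5 = 3486784406.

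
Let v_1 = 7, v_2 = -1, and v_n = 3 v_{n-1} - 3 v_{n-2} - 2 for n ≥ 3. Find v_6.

v_3 = 3·(-1) - 3·7 - 2 = -26
v_4 = 3·(-26) - 3·(-1) - 2 = -77
v_5 = 3·(-77) - 3·(-26) - 2 = -155
v_6 = 3·(-155) - 3·(-77) - 2 = -236

-236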